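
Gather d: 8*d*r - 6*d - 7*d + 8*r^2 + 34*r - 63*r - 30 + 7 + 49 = d*(8*r - 13) + 8*r^2 - 29*r + 26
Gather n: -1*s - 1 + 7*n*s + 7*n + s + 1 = n*(7*s + 7)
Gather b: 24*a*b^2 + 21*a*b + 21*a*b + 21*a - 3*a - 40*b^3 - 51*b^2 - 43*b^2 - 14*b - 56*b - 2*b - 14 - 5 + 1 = 18*a - 40*b^3 + b^2*(24*a - 94) + b*(42*a - 72) - 18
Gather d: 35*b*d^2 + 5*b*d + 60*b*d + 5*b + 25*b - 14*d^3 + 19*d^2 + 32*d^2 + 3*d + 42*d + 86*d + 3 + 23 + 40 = 30*b - 14*d^3 + d^2*(35*b + 51) + d*(65*b + 131) + 66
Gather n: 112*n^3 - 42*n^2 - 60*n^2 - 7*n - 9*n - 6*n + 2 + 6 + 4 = 112*n^3 - 102*n^2 - 22*n + 12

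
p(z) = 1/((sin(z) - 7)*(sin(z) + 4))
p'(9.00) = 0.00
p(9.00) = -0.03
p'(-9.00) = 0.00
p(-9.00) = -0.04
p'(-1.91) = -0.00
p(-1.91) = -0.04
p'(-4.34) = -0.00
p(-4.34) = -0.03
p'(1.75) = -0.00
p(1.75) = -0.03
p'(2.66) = -0.00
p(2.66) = -0.03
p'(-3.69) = -0.00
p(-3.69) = -0.03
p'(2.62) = -0.00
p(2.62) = -0.03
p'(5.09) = 0.00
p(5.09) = -0.04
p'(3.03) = -0.00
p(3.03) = -0.04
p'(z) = -cos(z)/((sin(z) - 7)*(sin(z) + 4)^2) - cos(z)/((sin(z) - 7)^2*(sin(z) + 4)) = (3 - 2*sin(z))*cos(z)/((sin(z) - 7)^2*(sin(z) + 4)^2)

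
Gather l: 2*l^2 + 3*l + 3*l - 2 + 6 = 2*l^2 + 6*l + 4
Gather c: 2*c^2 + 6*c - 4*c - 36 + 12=2*c^2 + 2*c - 24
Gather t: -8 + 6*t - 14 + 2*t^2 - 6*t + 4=2*t^2 - 18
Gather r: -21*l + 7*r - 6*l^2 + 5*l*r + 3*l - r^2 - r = -6*l^2 - 18*l - r^2 + r*(5*l + 6)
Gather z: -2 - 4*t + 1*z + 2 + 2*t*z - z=2*t*z - 4*t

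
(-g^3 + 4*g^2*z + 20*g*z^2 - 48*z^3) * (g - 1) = -g^4 + 4*g^3*z + g^3 + 20*g^2*z^2 - 4*g^2*z - 48*g*z^3 - 20*g*z^2 + 48*z^3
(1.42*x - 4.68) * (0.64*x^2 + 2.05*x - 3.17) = 0.9088*x^3 - 0.0842000000000005*x^2 - 14.0954*x + 14.8356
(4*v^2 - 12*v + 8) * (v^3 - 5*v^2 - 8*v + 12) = 4*v^5 - 32*v^4 + 36*v^3 + 104*v^2 - 208*v + 96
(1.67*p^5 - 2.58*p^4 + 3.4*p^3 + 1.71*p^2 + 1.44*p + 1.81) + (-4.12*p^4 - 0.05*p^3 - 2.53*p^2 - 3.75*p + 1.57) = 1.67*p^5 - 6.7*p^4 + 3.35*p^3 - 0.82*p^2 - 2.31*p + 3.38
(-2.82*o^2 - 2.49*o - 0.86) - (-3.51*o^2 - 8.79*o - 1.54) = 0.69*o^2 + 6.3*o + 0.68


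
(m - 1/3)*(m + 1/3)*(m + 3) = m^3 + 3*m^2 - m/9 - 1/3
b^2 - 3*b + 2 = (b - 2)*(b - 1)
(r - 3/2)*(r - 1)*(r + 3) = r^3 + r^2/2 - 6*r + 9/2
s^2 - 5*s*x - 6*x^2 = (s - 6*x)*(s + x)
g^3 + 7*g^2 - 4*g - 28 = (g - 2)*(g + 2)*(g + 7)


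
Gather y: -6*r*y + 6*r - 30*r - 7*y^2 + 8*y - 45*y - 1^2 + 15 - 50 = -24*r - 7*y^2 + y*(-6*r - 37) - 36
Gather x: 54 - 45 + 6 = 15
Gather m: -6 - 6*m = -6*m - 6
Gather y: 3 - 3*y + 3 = 6 - 3*y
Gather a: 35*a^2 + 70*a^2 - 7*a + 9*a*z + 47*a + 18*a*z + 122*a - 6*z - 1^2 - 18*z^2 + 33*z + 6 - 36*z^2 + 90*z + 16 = 105*a^2 + a*(27*z + 162) - 54*z^2 + 117*z + 21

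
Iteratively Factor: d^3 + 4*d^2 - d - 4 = (d - 1)*(d^2 + 5*d + 4) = (d - 1)*(d + 4)*(d + 1)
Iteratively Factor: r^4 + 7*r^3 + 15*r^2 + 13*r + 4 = (r + 1)*(r^3 + 6*r^2 + 9*r + 4) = (r + 1)^2*(r^2 + 5*r + 4) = (r + 1)^3*(r + 4)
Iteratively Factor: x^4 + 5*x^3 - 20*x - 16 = (x + 1)*(x^3 + 4*x^2 - 4*x - 16) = (x + 1)*(x + 2)*(x^2 + 2*x - 8) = (x - 2)*(x + 1)*(x + 2)*(x + 4)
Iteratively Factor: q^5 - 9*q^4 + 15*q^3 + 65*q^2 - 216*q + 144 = (q - 4)*(q^4 - 5*q^3 - 5*q^2 + 45*q - 36) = (q - 4)*(q - 1)*(q^3 - 4*q^2 - 9*q + 36) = (q - 4)*(q - 3)*(q - 1)*(q^2 - q - 12) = (q - 4)^2*(q - 3)*(q - 1)*(q + 3)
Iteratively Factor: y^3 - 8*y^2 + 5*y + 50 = (y - 5)*(y^2 - 3*y - 10) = (y - 5)*(y + 2)*(y - 5)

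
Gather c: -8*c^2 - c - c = -8*c^2 - 2*c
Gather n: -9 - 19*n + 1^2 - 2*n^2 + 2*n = -2*n^2 - 17*n - 8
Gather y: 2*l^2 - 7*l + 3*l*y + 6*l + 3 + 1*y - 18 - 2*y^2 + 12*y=2*l^2 - l - 2*y^2 + y*(3*l + 13) - 15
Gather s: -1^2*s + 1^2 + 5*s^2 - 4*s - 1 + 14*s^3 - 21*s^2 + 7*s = 14*s^3 - 16*s^2 + 2*s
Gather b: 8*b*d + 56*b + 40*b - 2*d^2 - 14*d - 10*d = b*(8*d + 96) - 2*d^2 - 24*d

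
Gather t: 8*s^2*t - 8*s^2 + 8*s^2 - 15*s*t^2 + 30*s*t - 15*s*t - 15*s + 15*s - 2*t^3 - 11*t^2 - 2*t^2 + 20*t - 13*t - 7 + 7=-2*t^3 + t^2*(-15*s - 13) + t*(8*s^2 + 15*s + 7)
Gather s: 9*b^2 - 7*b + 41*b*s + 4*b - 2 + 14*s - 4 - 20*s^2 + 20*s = 9*b^2 - 3*b - 20*s^2 + s*(41*b + 34) - 6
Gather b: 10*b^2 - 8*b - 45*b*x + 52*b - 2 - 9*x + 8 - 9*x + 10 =10*b^2 + b*(44 - 45*x) - 18*x + 16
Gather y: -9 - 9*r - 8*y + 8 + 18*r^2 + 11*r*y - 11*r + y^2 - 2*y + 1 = 18*r^2 - 20*r + y^2 + y*(11*r - 10)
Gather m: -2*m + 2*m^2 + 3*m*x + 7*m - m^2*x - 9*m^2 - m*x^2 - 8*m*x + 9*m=m^2*(-x - 7) + m*(-x^2 - 5*x + 14)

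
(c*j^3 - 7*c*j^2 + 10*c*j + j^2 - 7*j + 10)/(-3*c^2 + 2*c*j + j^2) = (c*j^3 - 7*c*j^2 + 10*c*j + j^2 - 7*j + 10)/(-3*c^2 + 2*c*j + j^2)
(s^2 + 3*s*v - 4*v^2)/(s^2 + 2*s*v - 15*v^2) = (s^2 + 3*s*v - 4*v^2)/(s^2 + 2*s*v - 15*v^2)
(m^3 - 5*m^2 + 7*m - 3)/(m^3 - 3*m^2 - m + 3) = (m - 1)/(m + 1)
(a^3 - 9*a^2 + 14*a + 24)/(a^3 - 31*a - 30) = (a - 4)/(a + 5)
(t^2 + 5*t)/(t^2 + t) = (t + 5)/(t + 1)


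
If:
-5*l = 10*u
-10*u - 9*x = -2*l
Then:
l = 9*x/7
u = -9*x/14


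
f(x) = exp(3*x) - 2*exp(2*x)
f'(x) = 3*exp(3*x) - 4*exp(2*x)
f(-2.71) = -0.01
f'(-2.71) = -0.02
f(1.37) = 29.97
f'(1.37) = 120.89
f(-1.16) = -0.17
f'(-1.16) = -0.30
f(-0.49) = -0.52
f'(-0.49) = -0.81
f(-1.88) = -0.04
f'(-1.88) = -0.08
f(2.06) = 359.87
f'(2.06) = 1202.74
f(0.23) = -1.17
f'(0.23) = -0.36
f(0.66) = -0.24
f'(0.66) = 6.75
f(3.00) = 7296.23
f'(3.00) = 22695.54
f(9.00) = 531916920663.52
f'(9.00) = 1595882081928.85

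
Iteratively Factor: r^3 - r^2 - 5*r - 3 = (r + 1)*(r^2 - 2*r - 3) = (r + 1)^2*(r - 3)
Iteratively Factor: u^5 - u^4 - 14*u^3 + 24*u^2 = (u + 4)*(u^4 - 5*u^3 + 6*u^2) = u*(u + 4)*(u^3 - 5*u^2 + 6*u) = u^2*(u + 4)*(u^2 - 5*u + 6) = u^2*(u - 2)*(u + 4)*(u - 3)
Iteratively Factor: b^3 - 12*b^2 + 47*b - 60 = (b - 4)*(b^2 - 8*b + 15) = (b - 5)*(b - 4)*(b - 3)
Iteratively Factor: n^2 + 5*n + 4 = (n + 4)*(n + 1)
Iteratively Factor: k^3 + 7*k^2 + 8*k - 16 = (k + 4)*(k^2 + 3*k - 4) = (k - 1)*(k + 4)*(k + 4)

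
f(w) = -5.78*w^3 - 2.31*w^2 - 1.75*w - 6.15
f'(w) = -17.34*w^2 - 4.62*w - 1.75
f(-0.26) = -5.75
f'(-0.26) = -1.72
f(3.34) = -253.13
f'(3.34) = -210.62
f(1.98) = -63.54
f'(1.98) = -78.88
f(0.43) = -7.79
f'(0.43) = -6.94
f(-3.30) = 182.18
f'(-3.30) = -175.34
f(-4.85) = 607.41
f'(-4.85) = -387.22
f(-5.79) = 1048.47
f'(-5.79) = -556.31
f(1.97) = -62.75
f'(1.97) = -78.15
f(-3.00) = 134.37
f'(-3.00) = -143.95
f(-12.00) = 9670.05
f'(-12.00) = -2443.27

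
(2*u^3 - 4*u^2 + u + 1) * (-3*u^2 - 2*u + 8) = -6*u^5 + 8*u^4 + 21*u^3 - 37*u^2 + 6*u + 8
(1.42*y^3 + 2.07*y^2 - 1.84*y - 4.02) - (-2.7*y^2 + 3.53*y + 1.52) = 1.42*y^3 + 4.77*y^2 - 5.37*y - 5.54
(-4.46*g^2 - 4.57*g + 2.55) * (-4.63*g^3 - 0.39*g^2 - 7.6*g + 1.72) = 20.6498*g^5 + 22.8985*g^4 + 23.8718*g^3 + 26.0663*g^2 - 27.2404*g + 4.386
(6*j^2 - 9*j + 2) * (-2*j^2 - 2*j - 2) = -12*j^4 + 6*j^3 + 2*j^2 + 14*j - 4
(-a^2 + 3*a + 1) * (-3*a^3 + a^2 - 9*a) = 3*a^5 - 10*a^4 + 9*a^3 - 26*a^2 - 9*a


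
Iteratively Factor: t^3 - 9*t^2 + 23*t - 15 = (t - 3)*(t^2 - 6*t + 5) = (t - 5)*(t - 3)*(t - 1)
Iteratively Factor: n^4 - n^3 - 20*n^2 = (n + 4)*(n^3 - 5*n^2) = (n - 5)*(n + 4)*(n^2) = n*(n - 5)*(n + 4)*(n)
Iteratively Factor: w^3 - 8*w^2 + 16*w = (w - 4)*(w^2 - 4*w) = w*(w - 4)*(w - 4)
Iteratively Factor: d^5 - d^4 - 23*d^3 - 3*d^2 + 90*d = (d - 5)*(d^4 + 4*d^3 - 3*d^2 - 18*d) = d*(d - 5)*(d^3 + 4*d^2 - 3*d - 18) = d*(d - 5)*(d + 3)*(d^2 + d - 6) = d*(d - 5)*(d - 2)*(d + 3)*(d + 3)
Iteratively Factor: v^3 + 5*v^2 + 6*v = (v)*(v^2 + 5*v + 6) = v*(v + 3)*(v + 2)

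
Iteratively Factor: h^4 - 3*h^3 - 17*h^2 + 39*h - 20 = (h + 4)*(h^3 - 7*h^2 + 11*h - 5) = (h - 1)*(h + 4)*(h^2 - 6*h + 5) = (h - 5)*(h - 1)*(h + 4)*(h - 1)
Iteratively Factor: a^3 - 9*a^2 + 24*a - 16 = (a - 1)*(a^2 - 8*a + 16) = (a - 4)*(a - 1)*(a - 4)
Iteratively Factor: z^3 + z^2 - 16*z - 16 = (z + 1)*(z^2 - 16) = (z - 4)*(z + 1)*(z + 4)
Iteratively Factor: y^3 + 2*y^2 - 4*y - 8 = (y - 2)*(y^2 + 4*y + 4) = (y - 2)*(y + 2)*(y + 2)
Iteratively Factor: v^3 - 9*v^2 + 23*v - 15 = (v - 3)*(v^2 - 6*v + 5) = (v - 5)*(v - 3)*(v - 1)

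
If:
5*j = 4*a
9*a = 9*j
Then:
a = 0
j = 0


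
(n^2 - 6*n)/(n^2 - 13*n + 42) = n/(n - 7)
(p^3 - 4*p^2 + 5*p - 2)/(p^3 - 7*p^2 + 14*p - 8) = (p - 1)/(p - 4)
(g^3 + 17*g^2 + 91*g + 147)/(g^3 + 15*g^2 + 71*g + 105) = (g + 7)/(g + 5)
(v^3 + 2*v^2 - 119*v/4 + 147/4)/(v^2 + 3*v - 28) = (v^2 - 5*v + 21/4)/(v - 4)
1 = 1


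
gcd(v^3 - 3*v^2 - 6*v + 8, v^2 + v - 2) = v^2 + v - 2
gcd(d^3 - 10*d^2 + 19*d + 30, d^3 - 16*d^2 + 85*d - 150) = d^2 - 11*d + 30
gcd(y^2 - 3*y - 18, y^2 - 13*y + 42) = y - 6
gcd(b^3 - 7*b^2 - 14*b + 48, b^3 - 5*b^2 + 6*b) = b - 2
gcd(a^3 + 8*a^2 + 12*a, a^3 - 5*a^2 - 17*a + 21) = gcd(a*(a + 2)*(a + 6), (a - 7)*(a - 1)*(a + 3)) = 1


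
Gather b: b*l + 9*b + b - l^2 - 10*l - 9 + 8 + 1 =b*(l + 10) - l^2 - 10*l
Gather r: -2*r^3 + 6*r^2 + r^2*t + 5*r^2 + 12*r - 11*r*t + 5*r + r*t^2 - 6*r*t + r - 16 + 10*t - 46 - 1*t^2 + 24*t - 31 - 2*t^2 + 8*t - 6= -2*r^3 + r^2*(t + 11) + r*(t^2 - 17*t + 18) - 3*t^2 + 42*t - 99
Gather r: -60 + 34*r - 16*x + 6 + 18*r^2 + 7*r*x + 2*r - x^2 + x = 18*r^2 + r*(7*x + 36) - x^2 - 15*x - 54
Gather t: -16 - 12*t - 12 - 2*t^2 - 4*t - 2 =-2*t^2 - 16*t - 30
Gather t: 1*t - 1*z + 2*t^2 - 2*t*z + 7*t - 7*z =2*t^2 + t*(8 - 2*z) - 8*z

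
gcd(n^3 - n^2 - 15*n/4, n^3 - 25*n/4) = n^2 - 5*n/2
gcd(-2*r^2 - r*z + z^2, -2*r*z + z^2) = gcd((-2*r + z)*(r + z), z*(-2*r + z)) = -2*r + z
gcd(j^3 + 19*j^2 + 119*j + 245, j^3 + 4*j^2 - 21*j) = j + 7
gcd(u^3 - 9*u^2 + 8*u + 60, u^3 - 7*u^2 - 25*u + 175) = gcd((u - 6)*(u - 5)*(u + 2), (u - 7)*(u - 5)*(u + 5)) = u - 5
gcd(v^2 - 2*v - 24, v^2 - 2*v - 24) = v^2 - 2*v - 24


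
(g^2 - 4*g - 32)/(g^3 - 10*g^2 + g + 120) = (g + 4)/(g^2 - 2*g - 15)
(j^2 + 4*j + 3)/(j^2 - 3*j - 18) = (j + 1)/(j - 6)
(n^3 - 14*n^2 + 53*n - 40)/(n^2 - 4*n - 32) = (n^2 - 6*n + 5)/(n + 4)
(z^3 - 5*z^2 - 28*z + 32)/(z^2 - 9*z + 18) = (z^3 - 5*z^2 - 28*z + 32)/(z^2 - 9*z + 18)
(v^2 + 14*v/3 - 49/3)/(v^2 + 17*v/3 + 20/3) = (3*v^2 + 14*v - 49)/(3*v^2 + 17*v + 20)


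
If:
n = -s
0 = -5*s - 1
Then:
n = 1/5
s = -1/5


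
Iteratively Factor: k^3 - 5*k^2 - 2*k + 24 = (k - 4)*(k^2 - k - 6) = (k - 4)*(k + 2)*(k - 3)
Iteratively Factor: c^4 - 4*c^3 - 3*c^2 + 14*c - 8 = (c - 1)*(c^3 - 3*c^2 - 6*c + 8) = (c - 1)*(c + 2)*(c^2 - 5*c + 4) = (c - 4)*(c - 1)*(c + 2)*(c - 1)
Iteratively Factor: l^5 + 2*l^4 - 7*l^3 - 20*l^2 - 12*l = (l + 1)*(l^4 + l^3 - 8*l^2 - 12*l) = (l + 1)*(l + 2)*(l^3 - l^2 - 6*l) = l*(l + 1)*(l + 2)*(l^2 - l - 6) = l*(l - 3)*(l + 1)*(l + 2)*(l + 2)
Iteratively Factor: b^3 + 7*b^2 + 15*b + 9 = (b + 3)*(b^2 + 4*b + 3) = (b + 3)^2*(b + 1)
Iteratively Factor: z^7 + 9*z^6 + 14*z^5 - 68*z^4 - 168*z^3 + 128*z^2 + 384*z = (z + 2)*(z^6 + 7*z^5 - 68*z^3 - 32*z^2 + 192*z) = (z - 2)*(z + 2)*(z^5 + 9*z^4 + 18*z^3 - 32*z^2 - 96*z) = (z - 2)^2*(z + 2)*(z^4 + 11*z^3 + 40*z^2 + 48*z) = z*(z - 2)^2*(z + 2)*(z^3 + 11*z^2 + 40*z + 48) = z*(z - 2)^2*(z + 2)*(z + 4)*(z^2 + 7*z + 12) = z*(z - 2)^2*(z + 2)*(z + 3)*(z + 4)*(z + 4)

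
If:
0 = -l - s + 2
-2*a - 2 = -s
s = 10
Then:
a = 4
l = -8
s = 10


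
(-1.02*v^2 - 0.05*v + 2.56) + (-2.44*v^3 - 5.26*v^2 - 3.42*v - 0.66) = -2.44*v^3 - 6.28*v^2 - 3.47*v + 1.9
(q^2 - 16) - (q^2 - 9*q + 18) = 9*q - 34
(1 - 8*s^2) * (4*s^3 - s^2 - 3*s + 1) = -32*s^5 + 8*s^4 + 28*s^3 - 9*s^2 - 3*s + 1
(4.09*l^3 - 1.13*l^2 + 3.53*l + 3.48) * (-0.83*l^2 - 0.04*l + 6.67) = -3.3947*l^5 + 0.7743*l^4 + 24.3956*l^3 - 10.5667*l^2 + 23.4059*l + 23.2116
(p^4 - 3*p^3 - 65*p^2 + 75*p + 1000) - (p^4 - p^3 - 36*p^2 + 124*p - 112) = -2*p^3 - 29*p^2 - 49*p + 1112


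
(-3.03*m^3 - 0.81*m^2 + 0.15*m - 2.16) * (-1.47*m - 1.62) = 4.4541*m^4 + 6.0993*m^3 + 1.0917*m^2 + 2.9322*m + 3.4992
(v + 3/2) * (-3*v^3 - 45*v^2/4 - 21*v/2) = -3*v^4 - 63*v^3/4 - 219*v^2/8 - 63*v/4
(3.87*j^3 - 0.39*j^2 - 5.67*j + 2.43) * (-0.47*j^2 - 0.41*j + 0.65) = -1.8189*j^5 - 1.4034*j^4 + 5.3403*j^3 + 0.9291*j^2 - 4.6818*j + 1.5795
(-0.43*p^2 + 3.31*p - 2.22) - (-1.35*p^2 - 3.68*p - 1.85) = 0.92*p^2 + 6.99*p - 0.37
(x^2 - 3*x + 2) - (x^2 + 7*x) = 2 - 10*x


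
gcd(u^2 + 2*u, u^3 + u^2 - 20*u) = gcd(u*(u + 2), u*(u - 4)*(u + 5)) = u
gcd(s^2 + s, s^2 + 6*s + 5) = s + 1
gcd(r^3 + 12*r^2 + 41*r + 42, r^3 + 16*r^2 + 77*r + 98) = r^2 + 9*r + 14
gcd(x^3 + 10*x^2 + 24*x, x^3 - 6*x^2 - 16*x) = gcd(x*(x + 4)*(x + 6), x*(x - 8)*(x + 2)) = x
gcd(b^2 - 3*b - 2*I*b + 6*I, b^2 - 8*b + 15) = b - 3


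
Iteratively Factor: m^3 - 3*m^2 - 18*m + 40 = (m - 2)*(m^2 - m - 20) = (m - 5)*(m - 2)*(m + 4)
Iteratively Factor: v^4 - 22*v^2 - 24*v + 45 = (v - 5)*(v^3 + 5*v^2 + 3*v - 9) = (v - 5)*(v - 1)*(v^2 + 6*v + 9) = (v - 5)*(v - 1)*(v + 3)*(v + 3)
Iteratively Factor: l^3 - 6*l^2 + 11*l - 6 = (l - 1)*(l^2 - 5*l + 6) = (l - 2)*(l - 1)*(l - 3)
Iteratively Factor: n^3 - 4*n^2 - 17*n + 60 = (n + 4)*(n^2 - 8*n + 15) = (n - 3)*(n + 4)*(n - 5)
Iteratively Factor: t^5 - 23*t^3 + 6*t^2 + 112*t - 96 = (t - 1)*(t^4 + t^3 - 22*t^2 - 16*t + 96) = (t - 1)*(t + 4)*(t^3 - 3*t^2 - 10*t + 24) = (t - 2)*(t - 1)*(t + 4)*(t^2 - t - 12) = (t - 2)*(t - 1)*(t + 3)*(t + 4)*(t - 4)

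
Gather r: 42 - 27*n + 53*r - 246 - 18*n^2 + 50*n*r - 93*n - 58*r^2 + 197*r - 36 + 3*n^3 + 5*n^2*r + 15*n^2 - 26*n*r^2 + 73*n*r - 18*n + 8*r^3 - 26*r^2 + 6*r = 3*n^3 - 3*n^2 - 138*n + 8*r^3 + r^2*(-26*n - 84) + r*(5*n^2 + 123*n + 256) - 240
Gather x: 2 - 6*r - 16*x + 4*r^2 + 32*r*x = 4*r^2 - 6*r + x*(32*r - 16) + 2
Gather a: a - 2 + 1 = a - 1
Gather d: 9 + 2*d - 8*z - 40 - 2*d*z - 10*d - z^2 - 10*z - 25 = d*(-2*z - 8) - z^2 - 18*z - 56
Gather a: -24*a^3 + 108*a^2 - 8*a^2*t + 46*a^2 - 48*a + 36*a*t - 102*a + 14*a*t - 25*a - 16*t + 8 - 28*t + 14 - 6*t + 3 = -24*a^3 + a^2*(154 - 8*t) + a*(50*t - 175) - 50*t + 25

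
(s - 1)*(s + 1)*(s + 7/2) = s^3 + 7*s^2/2 - s - 7/2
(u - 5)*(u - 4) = u^2 - 9*u + 20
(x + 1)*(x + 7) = x^2 + 8*x + 7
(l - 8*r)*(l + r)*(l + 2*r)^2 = l^4 - 3*l^3*r - 32*l^2*r^2 - 60*l*r^3 - 32*r^4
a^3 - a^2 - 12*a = a*(a - 4)*(a + 3)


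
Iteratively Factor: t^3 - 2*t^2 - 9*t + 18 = (t - 3)*(t^2 + t - 6) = (t - 3)*(t - 2)*(t + 3)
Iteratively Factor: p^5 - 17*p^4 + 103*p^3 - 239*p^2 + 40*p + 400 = (p - 5)*(p^4 - 12*p^3 + 43*p^2 - 24*p - 80) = (p - 5)*(p - 4)*(p^3 - 8*p^2 + 11*p + 20) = (p - 5)^2*(p - 4)*(p^2 - 3*p - 4) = (p - 5)^2*(p - 4)*(p + 1)*(p - 4)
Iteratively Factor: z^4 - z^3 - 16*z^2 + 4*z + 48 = (z + 2)*(z^3 - 3*z^2 - 10*z + 24) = (z - 4)*(z + 2)*(z^2 + z - 6) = (z - 4)*(z - 2)*(z + 2)*(z + 3)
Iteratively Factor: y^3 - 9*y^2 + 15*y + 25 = (y - 5)*(y^2 - 4*y - 5) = (y - 5)^2*(y + 1)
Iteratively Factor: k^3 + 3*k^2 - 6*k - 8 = (k - 2)*(k^2 + 5*k + 4) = (k - 2)*(k + 1)*(k + 4)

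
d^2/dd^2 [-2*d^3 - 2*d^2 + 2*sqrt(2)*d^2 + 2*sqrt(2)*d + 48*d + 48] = -12*d - 4 + 4*sqrt(2)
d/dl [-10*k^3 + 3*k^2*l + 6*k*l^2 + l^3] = 3*k^2 + 12*k*l + 3*l^2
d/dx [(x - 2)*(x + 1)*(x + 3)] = 3*x^2 + 4*x - 5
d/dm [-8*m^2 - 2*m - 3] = -16*m - 2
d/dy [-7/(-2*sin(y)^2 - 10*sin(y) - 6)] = -7*(2*sin(y) + 5)*cos(y)/(2*(sin(y)^2 + 5*sin(y) + 3)^2)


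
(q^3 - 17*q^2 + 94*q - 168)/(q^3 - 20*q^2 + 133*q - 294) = (q - 4)/(q - 7)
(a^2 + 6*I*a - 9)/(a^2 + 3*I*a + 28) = (a^2 + 6*I*a - 9)/(a^2 + 3*I*a + 28)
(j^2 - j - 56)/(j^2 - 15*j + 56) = (j + 7)/(j - 7)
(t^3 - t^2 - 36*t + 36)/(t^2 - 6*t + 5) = (t^2 - 36)/(t - 5)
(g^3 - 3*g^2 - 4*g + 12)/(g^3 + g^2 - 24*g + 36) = (g + 2)/(g + 6)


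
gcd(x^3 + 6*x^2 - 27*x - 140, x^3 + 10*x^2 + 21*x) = x + 7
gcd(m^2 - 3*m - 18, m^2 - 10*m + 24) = m - 6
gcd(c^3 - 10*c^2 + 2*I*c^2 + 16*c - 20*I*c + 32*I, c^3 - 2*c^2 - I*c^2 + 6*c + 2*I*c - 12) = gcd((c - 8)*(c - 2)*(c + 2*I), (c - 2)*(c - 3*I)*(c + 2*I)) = c^2 + c*(-2 + 2*I) - 4*I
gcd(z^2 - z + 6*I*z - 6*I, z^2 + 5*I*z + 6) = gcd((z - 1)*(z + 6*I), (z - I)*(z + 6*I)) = z + 6*I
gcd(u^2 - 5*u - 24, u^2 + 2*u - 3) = u + 3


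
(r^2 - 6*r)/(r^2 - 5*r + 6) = r*(r - 6)/(r^2 - 5*r + 6)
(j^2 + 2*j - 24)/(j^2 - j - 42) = (j - 4)/(j - 7)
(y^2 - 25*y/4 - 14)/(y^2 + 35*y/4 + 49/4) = (y - 8)/(y + 7)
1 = 1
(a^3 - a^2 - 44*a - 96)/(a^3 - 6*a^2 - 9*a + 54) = (a^2 - 4*a - 32)/(a^2 - 9*a + 18)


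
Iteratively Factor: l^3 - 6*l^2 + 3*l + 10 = (l + 1)*(l^2 - 7*l + 10) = (l - 5)*(l + 1)*(l - 2)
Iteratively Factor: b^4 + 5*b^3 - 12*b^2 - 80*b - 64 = (b + 4)*(b^3 + b^2 - 16*b - 16) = (b - 4)*(b + 4)*(b^2 + 5*b + 4) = (b - 4)*(b + 1)*(b + 4)*(b + 4)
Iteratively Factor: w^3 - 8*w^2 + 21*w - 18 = (w - 3)*(w^2 - 5*w + 6) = (w - 3)*(w - 2)*(w - 3)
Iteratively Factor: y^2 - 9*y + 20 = (y - 5)*(y - 4)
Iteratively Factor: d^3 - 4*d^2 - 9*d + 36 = (d + 3)*(d^2 - 7*d + 12) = (d - 4)*(d + 3)*(d - 3)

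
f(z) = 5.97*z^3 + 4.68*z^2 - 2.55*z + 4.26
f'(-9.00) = 1363.92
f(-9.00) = -3945.84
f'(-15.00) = 3886.80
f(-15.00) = -19053.24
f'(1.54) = 54.34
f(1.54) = 33.24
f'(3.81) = 293.09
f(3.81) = 392.66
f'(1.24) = 36.59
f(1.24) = 19.68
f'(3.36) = 231.10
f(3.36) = 274.99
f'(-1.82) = 39.74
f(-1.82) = -11.59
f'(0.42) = 4.54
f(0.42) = 4.46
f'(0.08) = -1.69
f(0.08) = 4.09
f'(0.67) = 11.76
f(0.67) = 6.45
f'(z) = 17.91*z^2 + 9.36*z - 2.55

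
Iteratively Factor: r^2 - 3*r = (r)*(r - 3)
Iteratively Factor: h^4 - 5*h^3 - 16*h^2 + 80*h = (h - 5)*(h^3 - 16*h) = h*(h - 5)*(h^2 - 16) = h*(h - 5)*(h + 4)*(h - 4)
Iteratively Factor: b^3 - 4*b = (b + 2)*(b^2 - 2*b) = b*(b + 2)*(b - 2)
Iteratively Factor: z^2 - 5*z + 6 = (z - 3)*(z - 2)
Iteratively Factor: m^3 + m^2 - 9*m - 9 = (m - 3)*(m^2 + 4*m + 3) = (m - 3)*(m + 1)*(m + 3)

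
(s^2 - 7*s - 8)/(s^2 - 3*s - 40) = (s + 1)/(s + 5)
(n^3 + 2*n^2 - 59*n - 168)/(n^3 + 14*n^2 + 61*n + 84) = (n - 8)/(n + 4)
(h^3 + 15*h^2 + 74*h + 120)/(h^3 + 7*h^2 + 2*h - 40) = (h + 6)/(h - 2)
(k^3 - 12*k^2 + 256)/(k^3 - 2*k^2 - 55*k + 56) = (k^2 - 4*k - 32)/(k^2 + 6*k - 7)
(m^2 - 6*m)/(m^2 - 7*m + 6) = m/(m - 1)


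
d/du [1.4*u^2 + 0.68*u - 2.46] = 2.8*u + 0.68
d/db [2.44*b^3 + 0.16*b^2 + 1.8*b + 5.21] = 7.32*b^2 + 0.32*b + 1.8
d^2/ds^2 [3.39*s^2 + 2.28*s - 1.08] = 6.78000000000000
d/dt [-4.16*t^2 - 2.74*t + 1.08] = -8.32*t - 2.74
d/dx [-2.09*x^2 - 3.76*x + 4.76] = -4.18*x - 3.76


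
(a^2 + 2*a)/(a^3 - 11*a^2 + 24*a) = (a + 2)/(a^2 - 11*a + 24)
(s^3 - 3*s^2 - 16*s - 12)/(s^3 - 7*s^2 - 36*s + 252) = (s^2 + 3*s + 2)/(s^2 - s - 42)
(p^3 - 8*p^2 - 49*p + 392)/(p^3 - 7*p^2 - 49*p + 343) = (p - 8)/(p - 7)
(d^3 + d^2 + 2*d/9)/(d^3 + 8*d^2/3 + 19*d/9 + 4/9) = d*(3*d + 2)/(3*d^2 + 7*d + 4)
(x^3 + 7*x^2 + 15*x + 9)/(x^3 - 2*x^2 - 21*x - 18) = (x + 3)/(x - 6)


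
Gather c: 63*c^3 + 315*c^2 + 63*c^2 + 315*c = 63*c^3 + 378*c^2 + 315*c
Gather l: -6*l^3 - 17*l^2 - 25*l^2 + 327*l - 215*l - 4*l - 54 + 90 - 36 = -6*l^3 - 42*l^2 + 108*l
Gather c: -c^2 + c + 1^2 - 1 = -c^2 + c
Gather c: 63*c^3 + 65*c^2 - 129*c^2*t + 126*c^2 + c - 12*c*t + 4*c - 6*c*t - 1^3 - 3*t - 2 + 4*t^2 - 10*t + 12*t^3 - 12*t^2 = 63*c^3 + c^2*(191 - 129*t) + c*(5 - 18*t) + 12*t^3 - 8*t^2 - 13*t - 3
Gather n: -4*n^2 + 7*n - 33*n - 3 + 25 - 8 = -4*n^2 - 26*n + 14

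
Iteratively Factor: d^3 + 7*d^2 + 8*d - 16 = (d + 4)*(d^2 + 3*d - 4) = (d - 1)*(d + 4)*(d + 4)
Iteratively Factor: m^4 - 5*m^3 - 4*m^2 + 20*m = (m)*(m^3 - 5*m^2 - 4*m + 20) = m*(m - 2)*(m^2 - 3*m - 10) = m*(m - 5)*(m - 2)*(m + 2)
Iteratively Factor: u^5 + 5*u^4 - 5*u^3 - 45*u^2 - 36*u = (u + 4)*(u^4 + u^3 - 9*u^2 - 9*u) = (u + 3)*(u + 4)*(u^3 - 2*u^2 - 3*u) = u*(u + 3)*(u + 4)*(u^2 - 2*u - 3) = u*(u + 1)*(u + 3)*(u + 4)*(u - 3)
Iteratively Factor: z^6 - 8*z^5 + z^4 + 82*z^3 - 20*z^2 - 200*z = (z - 2)*(z^5 - 6*z^4 - 11*z^3 + 60*z^2 + 100*z) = z*(z - 2)*(z^4 - 6*z^3 - 11*z^2 + 60*z + 100) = z*(z - 2)*(z + 2)*(z^3 - 8*z^2 + 5*z + 50) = z*(z - 2)*(z + 2)^2*(z^2 - 10*z + 25) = z*(z - 5)*(z - 2)*(z + 2)^2*(z - 5)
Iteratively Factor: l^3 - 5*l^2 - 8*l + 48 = (l + 3)*(l^2 - 8*l + 16) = (l - 4)*(l + 3)*(l - 4)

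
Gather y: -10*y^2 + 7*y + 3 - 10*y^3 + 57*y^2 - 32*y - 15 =-10*y^3 + 47*y^2 - 25*y - 12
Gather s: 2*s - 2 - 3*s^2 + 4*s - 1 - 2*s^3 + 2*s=-2*s^3 - 3*s^2 + 8*s - 3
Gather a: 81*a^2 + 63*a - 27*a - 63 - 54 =81*a^2 + 36*a - 117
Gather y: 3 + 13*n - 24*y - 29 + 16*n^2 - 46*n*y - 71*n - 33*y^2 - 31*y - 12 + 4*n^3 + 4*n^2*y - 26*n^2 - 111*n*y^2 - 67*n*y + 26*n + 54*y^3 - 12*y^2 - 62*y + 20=4*n^3 - 10*n^2 - 32*n + 54*y^3 + y^2*(-111*n - 45) + y*(4*n^2 - 113*n - 117) - 18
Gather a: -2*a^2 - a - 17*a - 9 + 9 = -2*a^2 - 18*a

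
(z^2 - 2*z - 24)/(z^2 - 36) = (z + 4)/(z + 6)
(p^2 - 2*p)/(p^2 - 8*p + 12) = p/(p - 6)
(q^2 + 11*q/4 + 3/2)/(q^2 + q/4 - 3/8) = 2*(q + 2)/(2*q - 1)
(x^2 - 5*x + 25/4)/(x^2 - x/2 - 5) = (x - 5/2)/(x + 2)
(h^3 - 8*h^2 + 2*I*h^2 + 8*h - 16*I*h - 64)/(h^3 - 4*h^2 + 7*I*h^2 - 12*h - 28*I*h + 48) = (h^2 - 2*h*(4 + I) + 16*I)/(h^2 + h*(-4 + 3*I) - 12*I)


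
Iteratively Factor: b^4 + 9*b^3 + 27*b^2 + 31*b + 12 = (b + 1)*(b^3 + 8*b^2 + 19*b + 12) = (b + 1)^2*(b^2 + 7*b + 12) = (b + 1)^2*(b + 3)*(b + 4)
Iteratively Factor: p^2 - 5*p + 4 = (p - 1)*(p - 4)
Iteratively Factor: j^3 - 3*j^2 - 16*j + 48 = (j - 3)*(j^2 - 16) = (j - 4)*(j - 3)*(j + 4)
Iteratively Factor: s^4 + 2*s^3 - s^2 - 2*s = (s + 2)*(s^3 - s) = s*(s + 2)*(s^2 - 1) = s*(s + 1)*(s + 2)*(s - 1)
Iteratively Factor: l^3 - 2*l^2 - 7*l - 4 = (l - 4)*(l^2 + 2*l + 1) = (l - 4)*(l + 1)*(l + 1)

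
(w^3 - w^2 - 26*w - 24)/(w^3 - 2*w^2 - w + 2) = (w^2 - 2*w - 24)/(w^2 - 3*w + 2)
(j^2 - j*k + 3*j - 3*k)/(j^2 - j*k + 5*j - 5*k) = (j + 3)/(j + 5)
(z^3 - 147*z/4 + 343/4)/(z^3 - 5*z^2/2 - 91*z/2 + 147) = (z - 7/2)/(z - 6)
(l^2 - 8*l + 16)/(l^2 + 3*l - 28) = (l - 4)/(l + 7)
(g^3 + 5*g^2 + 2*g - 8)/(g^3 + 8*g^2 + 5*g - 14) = (g + 4)/(g + 7)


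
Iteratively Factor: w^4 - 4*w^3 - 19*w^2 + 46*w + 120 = (w - 5)*(w^3 + w^2 - 14*w - 24) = (w - 5)*(w - 4)*(w^2 + 5*w + 6) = (w - 5)*(w - 4)*(w + 2)*(w + 3)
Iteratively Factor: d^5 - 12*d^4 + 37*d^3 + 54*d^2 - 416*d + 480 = (d + 3)*(d^4 - 15*d^3 + 82*d^2 - 192*d + 160) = (d - 4)*(d + 3)*(d^3 - 11*d^2 + 38*d - 40) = (d - 4)*(d - 2)*(d + 3)*(d^2 - 9*d + 20) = (d - 4)^2*(d - 2)*(d + 3)*(d - 5)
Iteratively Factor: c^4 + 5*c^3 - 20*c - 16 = (c + 2)*(c^3 + 3*c^2 - 6*c - 8) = (c + 2)*(c + 4)*(c^2 - c - 2) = (c + 1)*(c + 2)*(c + 4)*(c - 2)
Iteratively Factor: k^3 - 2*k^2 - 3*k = (k + 1)*(k^2 - 3*k) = k*(k + 1)*(k - 3)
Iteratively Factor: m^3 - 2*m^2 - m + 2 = (m - 1)*(m^2 - m - 2) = (m - 1)*(m + 1)*(m - 2)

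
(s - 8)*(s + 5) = s^2 - 3*s - 40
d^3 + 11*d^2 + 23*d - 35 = (d - 1)*(d + 5)*(d + 7)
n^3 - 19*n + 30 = (n - 3)*(n - 2)*(n + 5)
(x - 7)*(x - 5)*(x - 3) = x^3 - 15*x^2 + 71*x - 105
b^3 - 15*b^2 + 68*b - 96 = (b - 8)*(b - 4)*(b - 3)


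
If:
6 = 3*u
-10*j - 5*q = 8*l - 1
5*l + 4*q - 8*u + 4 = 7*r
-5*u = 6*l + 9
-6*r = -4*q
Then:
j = 2821/120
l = -19/6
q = -167/4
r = -167/6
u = 2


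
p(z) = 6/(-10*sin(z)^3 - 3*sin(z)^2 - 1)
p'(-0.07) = -1.60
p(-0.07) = -5.93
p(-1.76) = 1.08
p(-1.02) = 1.99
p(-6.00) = -4.13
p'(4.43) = -1.41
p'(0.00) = 0.00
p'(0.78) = 2.29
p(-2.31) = 4.29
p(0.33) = -3.62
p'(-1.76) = -0.84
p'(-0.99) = 6.96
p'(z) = 6*(30*sin(z)^2*cos(z) + 6*sin(z)*cos(z))/(-10*sin(z)^3 - 3*sin(z)^2 - 1)^2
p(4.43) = 1.18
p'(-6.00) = 10.98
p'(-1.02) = 5.78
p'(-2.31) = -24.73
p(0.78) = -1.01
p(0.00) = -6.00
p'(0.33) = 10.55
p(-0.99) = 2.18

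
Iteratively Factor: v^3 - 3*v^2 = (v)*(v^2 - 3*v) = v*(v - 3)*(v)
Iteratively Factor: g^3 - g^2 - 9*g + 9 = (g - 1)*(g^2 - 9) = (g - 3)*(g - 1)*(g + 3)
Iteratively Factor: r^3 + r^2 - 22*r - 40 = (r + 4)*(r^2 - 3*r - 10) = (r + 2)*(r + 4)*(r - 5)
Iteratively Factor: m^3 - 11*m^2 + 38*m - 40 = (m - 5)*(m^2 - 6*m + 8) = (m - 5)*(m - 2)*(m - 4)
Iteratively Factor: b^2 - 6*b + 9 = (b - 3)*(b - 3)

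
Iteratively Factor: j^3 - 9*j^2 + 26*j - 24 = (j - 3)*(j^2 - 6*j + 8) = (j - 3)*(j - 2)*(j - 4)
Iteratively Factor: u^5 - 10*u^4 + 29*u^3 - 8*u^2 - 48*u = (u - 4)*(u^4 - 6*u^3 + 5*u^2 + 12*u) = (u - 4)*(u - 3)*(u^3 - 3*u^2 - 4*u) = (u - 4)^2*(u - 3)*(u^2 + u) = (u - 4)^2*(u - 3)*(u + 1)*(u)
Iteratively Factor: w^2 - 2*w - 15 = (w + 3)*(w - 5)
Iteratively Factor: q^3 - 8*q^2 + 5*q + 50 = (q + 2)*(q^2 - 10*q + 25) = (q - 5)*(q + 2)*(q - 5)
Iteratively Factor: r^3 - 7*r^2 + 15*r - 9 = (r - 3)*(r^2 - 4*r + 3) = (r - 3)^2*(r - 1)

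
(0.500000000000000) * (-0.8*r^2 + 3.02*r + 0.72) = -0.4*r^2 + 1.51*r + 0.36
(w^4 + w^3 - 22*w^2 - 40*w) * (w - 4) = w^5 - 3*w^4 - 26*w^3 + 48*w^2 + 160*w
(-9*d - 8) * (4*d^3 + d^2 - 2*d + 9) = -36*d^4 - 41*d^3 + 10*d^2 - 65*d - 72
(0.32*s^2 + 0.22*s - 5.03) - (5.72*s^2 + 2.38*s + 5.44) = -5.4*s^2 - 2.16*s - 10.47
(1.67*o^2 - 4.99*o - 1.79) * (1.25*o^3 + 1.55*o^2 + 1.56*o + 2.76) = 2.0875*o^5 - 3.649*o^4 - 7.3668*o^3 - 5.9497*o^2 - 16.5648*o - 4.9404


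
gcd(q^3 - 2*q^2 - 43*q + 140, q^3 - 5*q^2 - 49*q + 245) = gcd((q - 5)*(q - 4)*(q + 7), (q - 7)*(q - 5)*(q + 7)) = q^2 + 2*q - 35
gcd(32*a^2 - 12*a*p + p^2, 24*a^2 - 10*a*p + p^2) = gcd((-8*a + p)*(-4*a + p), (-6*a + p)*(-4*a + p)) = -4*a + p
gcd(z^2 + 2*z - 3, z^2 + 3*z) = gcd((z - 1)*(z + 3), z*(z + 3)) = z + 3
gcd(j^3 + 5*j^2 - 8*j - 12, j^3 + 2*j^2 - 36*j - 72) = j + 6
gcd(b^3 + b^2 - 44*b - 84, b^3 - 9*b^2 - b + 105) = b - 7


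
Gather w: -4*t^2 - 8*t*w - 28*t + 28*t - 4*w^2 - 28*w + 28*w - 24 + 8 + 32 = -4*t^2 - 8*t*w - 4*w^2 + 16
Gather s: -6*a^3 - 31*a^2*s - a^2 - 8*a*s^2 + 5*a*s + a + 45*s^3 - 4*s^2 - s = -6*a^3 - a^2 + a + 45*s^3 + s^2*(-8*a - 4) + s*(-31*a^2 + 5*a - 1)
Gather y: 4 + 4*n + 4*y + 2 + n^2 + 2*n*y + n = n^2 + 5*n + y*(2*n + 4) + 6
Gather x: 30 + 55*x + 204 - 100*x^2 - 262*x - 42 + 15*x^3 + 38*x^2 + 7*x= 15*x^3 - 62*x^2 - 200*x + 192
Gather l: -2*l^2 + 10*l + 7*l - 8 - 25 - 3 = -2*l^2 + 17*l - 36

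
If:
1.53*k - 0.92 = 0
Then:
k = 0.60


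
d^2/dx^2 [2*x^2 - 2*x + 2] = 4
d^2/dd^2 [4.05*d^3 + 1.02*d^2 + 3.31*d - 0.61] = 24.3*d + 2.04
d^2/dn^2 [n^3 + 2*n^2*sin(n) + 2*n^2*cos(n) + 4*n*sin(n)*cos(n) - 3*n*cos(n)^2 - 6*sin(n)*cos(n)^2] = -2*sqrt(2)*n^2*sin(n + pi/4) - 8*n*sin(2*n) + 6*n*cos(2*n) + 8*sqrt(2)*n*cos(n + pi/4) + 6*n + 11*sin(n)/2 + 6*sin(2*n) + 27*sin(3*n)/2 + 4*cos(n) + 8*cos(2*n)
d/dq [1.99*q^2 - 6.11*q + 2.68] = 3.98*q - 6.11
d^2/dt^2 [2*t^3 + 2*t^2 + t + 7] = 12*t + 4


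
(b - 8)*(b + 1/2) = b^2 - 15*b/2 - 4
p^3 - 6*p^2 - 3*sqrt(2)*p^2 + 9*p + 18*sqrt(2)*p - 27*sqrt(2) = (p - 3)^2*(p - 3*sqrt(2))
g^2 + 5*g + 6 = (g + 2)*(g + 3)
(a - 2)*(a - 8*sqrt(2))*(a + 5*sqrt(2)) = a^3 - 3*sqrt(2)*a^2 - 2*a^2 - 80*a + 6*sqrt(2)*a + 160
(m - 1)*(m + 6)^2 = m^3 + 11*m^2 + 24*m - 36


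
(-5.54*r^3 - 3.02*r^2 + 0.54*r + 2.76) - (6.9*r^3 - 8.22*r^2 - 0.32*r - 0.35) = -12.44*r^3 + 5.2*r^2 + 0.86*r + 3.11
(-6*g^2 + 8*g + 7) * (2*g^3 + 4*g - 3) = -12*g^5 + 16*g^4 - 10*g^3 + 50*g^2 + 4*g - 21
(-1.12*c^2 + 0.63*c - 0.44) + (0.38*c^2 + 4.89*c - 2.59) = -0.74*c^2 + 5.52*c - 3.03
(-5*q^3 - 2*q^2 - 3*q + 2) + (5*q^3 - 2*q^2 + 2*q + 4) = -4*q^2 - q + 6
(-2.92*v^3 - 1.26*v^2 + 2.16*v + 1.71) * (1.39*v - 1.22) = -4.0588*v^4 + 1.811*v^3 + 4.5396*v^2 - 0.258300000000001*v - 2.0862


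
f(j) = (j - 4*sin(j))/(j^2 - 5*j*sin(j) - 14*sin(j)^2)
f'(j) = (1 - 4*cos(j))/(j^2 - 5*j*sin(j) - 14*sin(j)^2) + (j - 4*sin(j))*(5*j*cos(j) - 2*j + 28*sin(j)*cos(j) + 5*sin(j))/(j^2 - 5*j*sin(j) - 14*sin(j)^2)^2 = (j^2*cos(j) - j^2 + 8*j*sin(j) + 14*j*sin(2*j) - 14*cos(j) + 17*cos(2*j) + 14*cos(3*j) - 17)/((j - 7*sin(j))^2*(j + 2*sin(j))^2)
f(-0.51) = -0.33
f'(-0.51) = -0.63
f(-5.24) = -0.22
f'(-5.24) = -0.10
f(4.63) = 0.28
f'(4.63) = -0.08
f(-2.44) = -0.02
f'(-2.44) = -0.46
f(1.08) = 0.17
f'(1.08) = -0.13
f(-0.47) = -0.36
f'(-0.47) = -0.74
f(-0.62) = -0.28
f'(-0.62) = -0.42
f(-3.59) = -0.30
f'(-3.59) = 0.02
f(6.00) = 0.16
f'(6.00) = -0.04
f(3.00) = 0.37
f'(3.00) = -0.59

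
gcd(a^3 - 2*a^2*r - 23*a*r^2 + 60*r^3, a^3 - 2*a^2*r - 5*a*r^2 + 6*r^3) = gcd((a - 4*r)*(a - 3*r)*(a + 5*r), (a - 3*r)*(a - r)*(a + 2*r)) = -a + 3*r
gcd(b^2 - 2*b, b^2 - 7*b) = b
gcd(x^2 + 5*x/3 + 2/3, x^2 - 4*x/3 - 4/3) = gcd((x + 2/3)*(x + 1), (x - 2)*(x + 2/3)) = x + 2/3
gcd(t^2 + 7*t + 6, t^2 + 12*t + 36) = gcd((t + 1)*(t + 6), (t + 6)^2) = t + 6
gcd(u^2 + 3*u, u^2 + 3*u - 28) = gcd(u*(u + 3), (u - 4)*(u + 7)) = 1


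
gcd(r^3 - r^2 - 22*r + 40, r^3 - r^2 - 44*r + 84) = r - 2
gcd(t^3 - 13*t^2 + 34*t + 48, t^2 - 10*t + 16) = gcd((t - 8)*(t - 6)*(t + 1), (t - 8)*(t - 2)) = t - 8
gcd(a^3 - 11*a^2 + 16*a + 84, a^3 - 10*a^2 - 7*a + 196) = a - 7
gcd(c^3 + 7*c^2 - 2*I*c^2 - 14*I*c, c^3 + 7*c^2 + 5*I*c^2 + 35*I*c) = c^2 + 7*c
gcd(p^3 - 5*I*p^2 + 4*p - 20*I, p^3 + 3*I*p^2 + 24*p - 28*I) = p - 2*I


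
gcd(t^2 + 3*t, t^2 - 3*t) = t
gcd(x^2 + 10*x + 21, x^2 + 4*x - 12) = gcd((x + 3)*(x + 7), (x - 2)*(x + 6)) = 1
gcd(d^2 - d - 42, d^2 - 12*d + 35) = d - 7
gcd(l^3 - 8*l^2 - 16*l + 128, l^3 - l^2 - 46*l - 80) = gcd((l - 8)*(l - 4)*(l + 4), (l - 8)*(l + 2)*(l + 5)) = l - 8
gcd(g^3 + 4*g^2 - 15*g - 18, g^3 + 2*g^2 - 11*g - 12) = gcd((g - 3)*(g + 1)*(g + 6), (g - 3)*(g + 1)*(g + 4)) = g^2 - 2*g - 3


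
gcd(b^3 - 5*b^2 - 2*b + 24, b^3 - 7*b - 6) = b^2 - b - 6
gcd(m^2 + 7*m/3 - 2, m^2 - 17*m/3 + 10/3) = m - 2/3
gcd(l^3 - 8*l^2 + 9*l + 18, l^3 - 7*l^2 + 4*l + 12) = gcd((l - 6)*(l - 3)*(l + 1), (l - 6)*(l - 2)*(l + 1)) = l^2 - 5*l - 6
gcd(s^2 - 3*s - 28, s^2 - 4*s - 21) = s - 7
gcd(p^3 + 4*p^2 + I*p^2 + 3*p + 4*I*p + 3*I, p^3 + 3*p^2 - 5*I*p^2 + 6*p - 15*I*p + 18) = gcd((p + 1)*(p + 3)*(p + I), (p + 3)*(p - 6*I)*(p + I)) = p^2 + p*(3 + I) + 3*I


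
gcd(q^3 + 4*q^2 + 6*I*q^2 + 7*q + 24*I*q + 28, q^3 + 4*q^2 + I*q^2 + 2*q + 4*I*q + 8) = q^2 + q*(4 - I) - 4*I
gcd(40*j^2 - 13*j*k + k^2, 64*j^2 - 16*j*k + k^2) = 8*j - k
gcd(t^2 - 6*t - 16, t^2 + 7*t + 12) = 1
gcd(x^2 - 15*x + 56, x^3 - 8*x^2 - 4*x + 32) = x - 8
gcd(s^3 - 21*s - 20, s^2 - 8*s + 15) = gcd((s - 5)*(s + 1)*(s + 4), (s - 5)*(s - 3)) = s - 5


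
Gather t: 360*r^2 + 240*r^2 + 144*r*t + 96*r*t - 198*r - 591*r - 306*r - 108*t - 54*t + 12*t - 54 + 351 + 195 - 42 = 600*r^2 - 1095*r + t*(240*r - 150) + 450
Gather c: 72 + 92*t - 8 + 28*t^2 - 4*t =28*t^2 + 88*t + 64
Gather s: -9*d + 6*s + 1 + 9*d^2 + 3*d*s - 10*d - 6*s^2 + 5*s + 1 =9*d^2 - 19*d - 6*s^2 + s*(3*d + 11) + 2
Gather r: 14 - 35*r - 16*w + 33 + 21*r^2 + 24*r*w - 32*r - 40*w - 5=21*r^2 + r*(24*w - 67) - 56*w + 42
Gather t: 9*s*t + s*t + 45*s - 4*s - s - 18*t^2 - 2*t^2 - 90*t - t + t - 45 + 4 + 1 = 40*s - 20*t^2 + t*(10*s - 90) - 40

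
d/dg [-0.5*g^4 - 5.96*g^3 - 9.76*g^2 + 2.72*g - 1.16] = -2.0*g^3 - 17.88*g^2 - 19.52*g + 2.72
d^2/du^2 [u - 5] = 0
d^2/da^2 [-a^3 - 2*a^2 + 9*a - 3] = -6*a - 4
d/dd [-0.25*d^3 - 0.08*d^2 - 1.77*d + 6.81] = -0.75*d^2 - 0.16*d - 1.77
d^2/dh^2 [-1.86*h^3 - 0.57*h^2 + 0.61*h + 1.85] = -11.16*h - 1.14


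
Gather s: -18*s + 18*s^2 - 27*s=18*s^2 - 45*s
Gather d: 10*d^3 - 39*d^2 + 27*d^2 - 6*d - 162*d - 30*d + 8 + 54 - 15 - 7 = 10*d^3 - 12*d^2 - 198*d + 40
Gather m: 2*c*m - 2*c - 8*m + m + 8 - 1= -2*c + m*(2*c - 7) + 7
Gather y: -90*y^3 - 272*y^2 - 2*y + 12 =-90*y^3 - 272*y^2 - 2*y + 12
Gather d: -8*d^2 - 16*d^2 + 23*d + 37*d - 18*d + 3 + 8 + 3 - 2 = -24*d^2 + 42*d + 12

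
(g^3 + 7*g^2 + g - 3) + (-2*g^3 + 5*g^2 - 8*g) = -g^3 + 12*g^2 - 7*g - 3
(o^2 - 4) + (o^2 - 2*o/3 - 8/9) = 2*o^2 - 2*o/3 - 44/9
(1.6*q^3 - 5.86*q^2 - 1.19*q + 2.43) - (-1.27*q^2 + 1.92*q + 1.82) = 1.6*q^3 - 4.59*q^2 - 3.11*q + 0.61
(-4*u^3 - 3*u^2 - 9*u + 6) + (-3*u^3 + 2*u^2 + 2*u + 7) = -7*u^3 - u^2 - 7*u + 13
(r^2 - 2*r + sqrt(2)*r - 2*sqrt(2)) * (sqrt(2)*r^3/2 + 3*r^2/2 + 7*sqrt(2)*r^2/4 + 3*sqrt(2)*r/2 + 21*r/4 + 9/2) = sqrt(2)*r^5/2 + 3*sqrt(2)*r^4/4 + 5*r^4/2 - sqrt(2)*r^3/2 + 15*r^3/4 - 10*r^2 - 3*sqrt(2)*r^2/4 - 15*r - 6*sqrt(2)*r - 9*sqrt(2)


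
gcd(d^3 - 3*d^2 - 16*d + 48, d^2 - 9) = d - 3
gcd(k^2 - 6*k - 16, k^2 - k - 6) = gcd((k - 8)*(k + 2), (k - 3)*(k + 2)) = k + 2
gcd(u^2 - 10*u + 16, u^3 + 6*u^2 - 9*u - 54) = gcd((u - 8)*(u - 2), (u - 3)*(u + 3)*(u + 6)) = 1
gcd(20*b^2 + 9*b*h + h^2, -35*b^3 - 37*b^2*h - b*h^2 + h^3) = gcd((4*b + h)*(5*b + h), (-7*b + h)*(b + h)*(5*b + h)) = 5*b + h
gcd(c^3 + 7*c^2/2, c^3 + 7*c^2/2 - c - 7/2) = c + 7/2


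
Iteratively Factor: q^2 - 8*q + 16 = (q - 4)*(q - 4)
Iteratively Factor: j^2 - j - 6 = (j + 2)*(j - 3)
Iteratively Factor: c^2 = (c)*(c)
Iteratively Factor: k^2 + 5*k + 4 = (k + 1)*(k + 4)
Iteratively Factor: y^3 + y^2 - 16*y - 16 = (y - 4)*(y^2 + 5*y + 4) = (y - 4)*(y + 1)*(y + 4)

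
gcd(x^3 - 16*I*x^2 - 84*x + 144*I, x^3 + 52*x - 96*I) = x - 6*I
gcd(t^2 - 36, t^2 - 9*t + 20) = 1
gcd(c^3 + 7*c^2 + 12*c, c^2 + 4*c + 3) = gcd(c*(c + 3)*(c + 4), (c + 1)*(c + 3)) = c + 3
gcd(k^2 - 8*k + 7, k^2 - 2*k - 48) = 1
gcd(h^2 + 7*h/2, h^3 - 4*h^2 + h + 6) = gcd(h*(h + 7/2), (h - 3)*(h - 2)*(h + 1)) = 1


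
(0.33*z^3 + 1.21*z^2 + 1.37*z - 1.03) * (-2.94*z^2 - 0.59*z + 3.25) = -0.9702*z^5 - 3.7521*z^4 - 3.6692*z^3 + 6.1524*z^2 + 5.0602*z - 3.3475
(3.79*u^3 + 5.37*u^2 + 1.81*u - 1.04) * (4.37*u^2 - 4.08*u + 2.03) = 16.5623*u^5 + 8.0037*u^4 - 6.3062*u^3 - 1.0285*u^2 + 7.9175*u - 2.1112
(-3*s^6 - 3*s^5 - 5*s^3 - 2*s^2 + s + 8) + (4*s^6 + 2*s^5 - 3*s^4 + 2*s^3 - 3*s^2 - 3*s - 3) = s^6 - s^5 - 3*s^4 - 3*s^3 - 5*s^2 - 2*s + 5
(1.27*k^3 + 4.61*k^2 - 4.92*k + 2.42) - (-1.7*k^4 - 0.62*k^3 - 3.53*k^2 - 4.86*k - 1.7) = 1.7*k^4 + 1.89*k^3 + 8.14*k^2 - 0.0599999999999996*k + 4.12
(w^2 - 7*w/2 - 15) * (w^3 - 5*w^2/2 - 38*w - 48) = w^5 - 6*w^4 - 177*w^3/4 + 245*w^2/2 + 738*w + 720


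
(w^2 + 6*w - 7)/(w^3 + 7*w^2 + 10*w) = (w^2 + 6*w - 7)/(w*(w^2 + 7*w + 10))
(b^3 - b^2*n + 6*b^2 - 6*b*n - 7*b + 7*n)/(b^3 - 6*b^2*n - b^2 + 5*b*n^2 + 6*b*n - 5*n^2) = (b + 7)/(b - 5*n)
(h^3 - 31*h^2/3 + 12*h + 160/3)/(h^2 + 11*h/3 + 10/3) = (h^2 - 12*h + 32)/(h + 2)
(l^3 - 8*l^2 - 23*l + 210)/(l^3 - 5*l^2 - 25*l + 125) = (l^2 - 13*l + 42)/(l^2 - 10*l + 25)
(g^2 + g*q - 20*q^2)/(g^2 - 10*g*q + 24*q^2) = (-g - 5*q)/(-g + 6*q)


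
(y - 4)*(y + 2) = y^2 - 2*y - 8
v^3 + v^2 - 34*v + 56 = (v - 4)*(v - 2)*(v + 7)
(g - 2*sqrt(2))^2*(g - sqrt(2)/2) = g^3 - 9*sqrt(2)*g^2/2 + 12*g - 4*sqrt(2)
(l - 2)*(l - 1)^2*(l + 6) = l^4 + 2*l^3 - 19*l^2 + 28*l - 12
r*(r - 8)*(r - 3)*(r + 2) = r^4 - 9*r^3 + 2*r^2 + 48*r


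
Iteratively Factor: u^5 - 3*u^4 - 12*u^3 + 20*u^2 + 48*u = (u - 3)*(u^4 - 12*u^2 - 16*u) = (u - 4)*(u - 3)*(u^3 + 4*u^2 + 4*u) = (u - 4)*(u - 3)*(u + 2)*(u^2 + 2*u) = u*(u - 4)*(u - 3)*(u + 2)*(u + 2)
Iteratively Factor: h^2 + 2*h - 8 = (h + 4)*(h - 2)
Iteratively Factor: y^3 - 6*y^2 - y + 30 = (y - 5)*(y^2 - y - 6) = (y - 5)*(y + 2)*(y - 3)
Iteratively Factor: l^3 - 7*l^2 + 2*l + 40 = (l - 4)*(l^2 - 3*l - 10) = (l - 4)*(l + 2)*(l - 5)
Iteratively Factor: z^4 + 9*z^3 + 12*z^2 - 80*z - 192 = (z + 4)*(z^3 + 5*z^2 - 8*z - 48) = (z + 4)^2*(z^2 + z - 12) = (z - 3)*(z + 4)^2*(z + 4)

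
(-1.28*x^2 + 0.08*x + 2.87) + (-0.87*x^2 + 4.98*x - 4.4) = -2.15*x^2 + 5.06*x - 1.53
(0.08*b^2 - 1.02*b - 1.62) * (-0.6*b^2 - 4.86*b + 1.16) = -0.048*b^4 + 0.2232*b^3 + 6.022*b^2 + 6.69*b - 1.8792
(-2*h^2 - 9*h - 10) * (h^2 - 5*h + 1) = -2*h^4 + h^3 + 33*h^2 + 41*h - 10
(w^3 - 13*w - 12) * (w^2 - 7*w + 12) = w^5 - 7*w^4 - w^3 + 79*w^2 - 72*w - 144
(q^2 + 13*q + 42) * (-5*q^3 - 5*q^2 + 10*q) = -5*q^5 - 70*q^4 - 265*q^3 - 80*q^2 + 420*q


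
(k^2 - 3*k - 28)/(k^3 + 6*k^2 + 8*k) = (k - 7)/(k*(k + 2))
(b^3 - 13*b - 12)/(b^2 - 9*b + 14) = (b^3 - 13*b - 12)/(b^2 - 9*b + 14)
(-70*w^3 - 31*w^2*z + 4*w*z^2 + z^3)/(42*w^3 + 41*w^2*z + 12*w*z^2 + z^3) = (-5*w + z)/(3*w + z)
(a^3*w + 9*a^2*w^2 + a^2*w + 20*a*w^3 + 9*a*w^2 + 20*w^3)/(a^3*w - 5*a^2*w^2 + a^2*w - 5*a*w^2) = (-a^2 - 9*a*w - 20*w^2)/(a*(-a + 5*w))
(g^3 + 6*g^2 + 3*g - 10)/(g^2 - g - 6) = (g^2 + 4*g - 5)/(g - 3)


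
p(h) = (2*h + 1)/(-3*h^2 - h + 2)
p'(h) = (2*h + 1)*(6*h + 1)/(-3*h^2 - h + 2)^2 + 2/(-3*h^2 - h + 2) = (-6*h^2 - 2*h + (2*h + 1)*(6*h + 1) + 4)/(3*h^2 + h - 2)^2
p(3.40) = -0.22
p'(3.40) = 0.07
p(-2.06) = 0.36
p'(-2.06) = 0.24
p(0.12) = 0.68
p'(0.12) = 1.72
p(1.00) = -1.50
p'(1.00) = 4.25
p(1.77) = -0.50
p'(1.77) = 0.41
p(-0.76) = -0.51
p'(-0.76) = 3.70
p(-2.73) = 0.25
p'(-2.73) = 0.11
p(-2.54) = 0.28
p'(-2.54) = 0.13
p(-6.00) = 0.11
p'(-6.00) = 0.02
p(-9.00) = 0.07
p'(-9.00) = 0.01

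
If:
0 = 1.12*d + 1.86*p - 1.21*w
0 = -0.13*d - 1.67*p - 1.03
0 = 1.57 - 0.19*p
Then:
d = -114.07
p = 8.26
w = -92.89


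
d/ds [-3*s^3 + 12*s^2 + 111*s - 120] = -9*s^2 + 24*s + 111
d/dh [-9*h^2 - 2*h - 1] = -18*h - 2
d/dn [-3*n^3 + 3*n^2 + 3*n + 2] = -9*n^2 + 6*n + 3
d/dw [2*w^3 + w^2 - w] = 6*w^2 + 2*w - 1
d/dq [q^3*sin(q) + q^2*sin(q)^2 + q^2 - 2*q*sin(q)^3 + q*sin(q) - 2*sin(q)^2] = q^3*cos(q) + 3*q^2*sin(q) + q^2*sin(2*q) - q*cos(q)/2 - q*cos(2*q) + 3*q*cos(3*q)/2 + 3*q - sin(q)/2 - 2*sin(2*q) + sin(3*q)/2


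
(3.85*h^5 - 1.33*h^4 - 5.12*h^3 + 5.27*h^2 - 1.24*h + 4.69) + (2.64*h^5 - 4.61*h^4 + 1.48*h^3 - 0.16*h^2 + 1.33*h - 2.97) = 6.49*h^5 - 5.94*h^4 - 3.64*h^3 + 5.11*h^2 + 0.0900000000000001*h + 1.72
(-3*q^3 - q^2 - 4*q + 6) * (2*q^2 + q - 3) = -6*q^5 - 5*q^4 + 11*q^2 + 18*q - 18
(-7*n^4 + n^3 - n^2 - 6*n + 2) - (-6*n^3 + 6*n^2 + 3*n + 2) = -7*n^4 + 7*n^3 - 7*n^2 - 9*n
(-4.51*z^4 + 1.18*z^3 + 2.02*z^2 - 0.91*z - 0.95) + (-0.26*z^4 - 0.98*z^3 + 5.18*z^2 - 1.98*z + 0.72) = -4.77*z^4 + 0.2*z^3 + 7.2*z^2 - 2.89*z - 0.23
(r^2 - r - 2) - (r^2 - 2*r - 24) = r + 22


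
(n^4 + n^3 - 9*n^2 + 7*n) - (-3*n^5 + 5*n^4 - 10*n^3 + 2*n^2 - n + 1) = 3*n^5 - 4*n^4 + 11*n^3 - 11*n^2 + 8*n - 1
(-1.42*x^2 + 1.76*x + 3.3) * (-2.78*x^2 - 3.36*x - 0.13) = 3.9476*x^4 - 0.1216*x^3 - 14.903*x^2 - 11.3168*x - 0.429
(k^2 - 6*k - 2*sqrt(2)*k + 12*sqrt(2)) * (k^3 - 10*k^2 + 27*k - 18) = k^5 - 16*k^4 - 2*sqrt(2)*k^4 + 32*sqrt(2)*k^3 + 87*k^3 - 174*sqrt(2)*k^2 - 180*k^2 + 108*k + 360*sqrt(2)*k - 216*sqrt(2)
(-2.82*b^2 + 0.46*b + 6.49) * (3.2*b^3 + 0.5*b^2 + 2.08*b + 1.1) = -9.024*b^5 + 0.0620000000000003*b^4 + 15.1324*b^3 + 1.0998*b^2 + 14.0052*b + 7.139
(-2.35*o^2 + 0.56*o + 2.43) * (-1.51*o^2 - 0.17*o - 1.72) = 3.5485*o^4 - 0.4461*o^3 + 0.277499999999999*o^2 - 1.3763*o - 4.1796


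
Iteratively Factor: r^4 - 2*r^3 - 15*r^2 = (r - 5)*(r^3 + 3*r^2) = r*(r - 5)*(r^2 + 3*r) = r*(r - 5)*(r + 3)*(r)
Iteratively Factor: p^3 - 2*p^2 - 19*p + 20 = (p - 5)*(p^2 + 3*p - 4) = (p - 5)*(p + 4)*(p - 1)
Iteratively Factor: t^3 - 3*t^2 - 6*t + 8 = (t - 1)*(t^2 - 2*t - 8) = (t - 1)*(t + 2)*(t - 4)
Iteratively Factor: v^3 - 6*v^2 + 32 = (v - 4)*(v^2 - 2*v - 8) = (v - 4)*(v + 2)*(v - 4)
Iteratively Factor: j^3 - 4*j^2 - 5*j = (j + 1)*(j^2 - 5*j) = (j - 5)*(j + 1)*(j)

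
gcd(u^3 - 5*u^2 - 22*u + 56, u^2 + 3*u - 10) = u - 2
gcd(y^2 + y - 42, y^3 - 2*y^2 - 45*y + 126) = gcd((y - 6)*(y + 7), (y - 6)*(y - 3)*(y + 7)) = y^2 + y - 42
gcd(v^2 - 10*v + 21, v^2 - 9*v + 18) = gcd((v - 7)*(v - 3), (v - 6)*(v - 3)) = v - 3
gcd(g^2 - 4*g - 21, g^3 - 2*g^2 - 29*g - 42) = g^2 - 4*g - 21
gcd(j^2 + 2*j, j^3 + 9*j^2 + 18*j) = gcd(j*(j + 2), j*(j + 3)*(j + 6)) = j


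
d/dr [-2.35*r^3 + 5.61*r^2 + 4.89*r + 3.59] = -7.05*r^2 + 11.22*r + 4.89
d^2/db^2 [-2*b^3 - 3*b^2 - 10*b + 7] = -12*b - 6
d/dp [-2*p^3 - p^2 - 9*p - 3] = -6*p^2 - 2*p - 9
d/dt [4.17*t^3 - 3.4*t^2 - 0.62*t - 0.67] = 12.51*t^2 - 6.8*t - 0.62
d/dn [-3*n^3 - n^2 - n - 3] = -9*n^2 - 2*n - 1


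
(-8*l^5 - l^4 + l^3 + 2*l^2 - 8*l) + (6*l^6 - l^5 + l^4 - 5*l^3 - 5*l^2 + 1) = 6*l^6 - 9*l^5 - 4*l^3 - 3*l^2 - 8*l + 1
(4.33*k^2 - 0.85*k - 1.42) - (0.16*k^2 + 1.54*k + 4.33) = 4.17*k^2 - 2.39*k - 5.75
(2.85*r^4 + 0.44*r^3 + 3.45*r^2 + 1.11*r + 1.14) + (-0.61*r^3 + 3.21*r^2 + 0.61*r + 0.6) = 2.85*r^4 - 0.17*r^3 + 6.66*r^2 + 1.72*r + 1.74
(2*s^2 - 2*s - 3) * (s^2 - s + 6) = 2*s^4 - 4*s^3 + 11*s^2 - 9*s - 18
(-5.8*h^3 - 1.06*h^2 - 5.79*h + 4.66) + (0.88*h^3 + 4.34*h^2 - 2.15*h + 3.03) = -4.92*h^3 + 3.28*h^2 - 7.94*h + 7.69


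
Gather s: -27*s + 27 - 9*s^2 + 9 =-9*s^2 - 27*s + 36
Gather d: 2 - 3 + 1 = 0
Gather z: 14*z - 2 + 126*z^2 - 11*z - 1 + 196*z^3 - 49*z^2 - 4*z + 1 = 196*z^3 + 77*z^2 - z - 2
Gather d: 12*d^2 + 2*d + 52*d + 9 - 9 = 12*d^2 + 54*d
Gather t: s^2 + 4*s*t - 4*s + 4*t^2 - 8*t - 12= s^2 - 4*s + 4*t^2 + t*(4*s - 8) - 12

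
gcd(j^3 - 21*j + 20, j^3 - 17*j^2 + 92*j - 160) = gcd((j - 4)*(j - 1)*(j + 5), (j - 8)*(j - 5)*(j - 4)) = j - 4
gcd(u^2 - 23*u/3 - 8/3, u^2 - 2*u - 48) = u - 8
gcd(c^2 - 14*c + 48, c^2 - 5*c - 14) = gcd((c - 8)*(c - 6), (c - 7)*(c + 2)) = 1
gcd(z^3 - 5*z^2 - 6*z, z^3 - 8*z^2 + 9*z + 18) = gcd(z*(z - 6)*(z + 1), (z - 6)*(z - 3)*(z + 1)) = z^2 - 5*z - 6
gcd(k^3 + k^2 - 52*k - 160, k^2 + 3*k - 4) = k + 4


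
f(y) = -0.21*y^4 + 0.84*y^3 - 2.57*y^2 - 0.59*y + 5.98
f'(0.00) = -0.59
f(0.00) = 5.98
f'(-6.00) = 302.41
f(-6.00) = -536.60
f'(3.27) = -19.82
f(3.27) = -18.07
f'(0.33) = -2.04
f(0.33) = 5.53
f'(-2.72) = 48.94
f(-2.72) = -39.83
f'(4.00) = -34.59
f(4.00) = -37.50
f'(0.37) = -2.19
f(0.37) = 5.45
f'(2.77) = -13.35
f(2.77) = -9.88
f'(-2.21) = 32.14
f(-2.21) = -19.34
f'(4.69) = -55.92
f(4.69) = -68.27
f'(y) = -0.84*y^3 + 2.52*y^2 - 5.14*y - 0.59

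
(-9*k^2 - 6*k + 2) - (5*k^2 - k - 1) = -14*k^2 - 5*k + 3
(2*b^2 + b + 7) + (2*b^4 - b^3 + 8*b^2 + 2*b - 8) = 2*b^4 - b^3 + 10*b^2 + 3*b - 1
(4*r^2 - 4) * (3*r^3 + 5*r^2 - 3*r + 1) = 12*r^5 + 20*r^4 - 24*r^3 - 16*r^2 + 12*r - 4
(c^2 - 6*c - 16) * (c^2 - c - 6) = c^4 - 7*c^3 - 16*c^2 + 52*c + 96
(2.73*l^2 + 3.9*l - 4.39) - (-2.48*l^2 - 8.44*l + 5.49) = 5.21*l^2 + 12.34*l - 9.88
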